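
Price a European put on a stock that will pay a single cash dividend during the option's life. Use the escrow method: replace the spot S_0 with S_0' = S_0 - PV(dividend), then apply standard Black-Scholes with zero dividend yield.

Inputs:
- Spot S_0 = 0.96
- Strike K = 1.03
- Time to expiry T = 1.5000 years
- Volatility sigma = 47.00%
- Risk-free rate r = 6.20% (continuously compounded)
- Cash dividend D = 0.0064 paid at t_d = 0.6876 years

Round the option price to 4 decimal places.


Answer: Price = 0.2067

Derivation:
PV(D) = D * exp(-r * t_d) = 0.0064 * 0.95826473 = 0.00613289
S_0' = S_0 - PV(D) = 0.9600 - 0.00613289 = 0.95386711
d1 = (ln(S_0'/K) + (r + sigma^2/2)*T) / (sigma*sqrt(T)) = 0.31597597
d2 = d1 - sigma*sqrt(T) = -0.25965412
exp(-rT) = 0.91119350
N(-d1) = 0.37601037; N(-d2) = 0.60243471
P = K * exp(-rT) * N(-d2) - S_0' * N(-d1) = 1.0300 * 0.91119350 * 0.60243471 - 0.95386711 * 0.37601037 = 0.2067


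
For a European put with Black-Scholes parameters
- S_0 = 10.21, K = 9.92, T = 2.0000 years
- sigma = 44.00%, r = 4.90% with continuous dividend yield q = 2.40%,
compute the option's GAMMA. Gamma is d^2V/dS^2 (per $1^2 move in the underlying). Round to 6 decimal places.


Answer: Gamma = 0.054382

Derivation:
d1 = 0.4377870213; d2 = -0.1844669462
phi(d1) = 0.3624867811; exp(-qT) = 0.9531337871; exp(-rT) = 0.9066489038
Gamma = exp(-qT) * phi(d1) / (S * sigma * sqrt(T)) = 0.9531337871 * 0.3624867811 / (10.2100 * 0.4400 * 1.4142135624) = 0.054382


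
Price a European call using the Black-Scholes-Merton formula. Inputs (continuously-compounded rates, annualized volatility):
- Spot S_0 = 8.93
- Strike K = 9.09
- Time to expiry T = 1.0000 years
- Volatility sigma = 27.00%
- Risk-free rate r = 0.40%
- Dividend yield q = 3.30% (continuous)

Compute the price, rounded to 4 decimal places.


d1 = (ln(S/K) + (r - q + 0.5*sigma^2) * T) / (sigma * sqrt(T)) = -0.03817968
d2 = d1 - sigma * sqrt(T) = -0.30817968
exp(-rT) = 0.99600799; exp(-qT) = 0.96753856
C = S_0 * exp(-qT) * N(d1) - K * exp(-rT) * N(d2)
N(d1) = 0.48477221; N(d2) = 0.37897281
C = 8.9300 * 0.96753856 * 0.48477221 - 9.0900 * 0.99600799 * 0.37897281 = 0.7574

Answer: Price = 0.7574


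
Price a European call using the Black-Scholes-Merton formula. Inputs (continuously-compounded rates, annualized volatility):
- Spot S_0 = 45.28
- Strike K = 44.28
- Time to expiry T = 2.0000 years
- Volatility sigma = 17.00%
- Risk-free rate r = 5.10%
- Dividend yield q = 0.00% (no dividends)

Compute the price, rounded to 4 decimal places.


d1 = (ln(S/K) + (r - q + 0.5*sigma^2) * T) / (sigma * sqrt(T)) = 0.63736245
d2 = d1 - sigma * sqrt(T) = 0.39694615
exp(-rT) = 0.90302955; exp(-qT) = 1.00000000
C = S_0 * exp(-qT) * N(d1) - K * exp(-rT) * N(d2)
N(d1) = 0.73805561; N(d2) = 0.65429641
C = 45.2800 * 1.00000000 * 0.73805561 - 44.2800 * 0.90302955 * 0.65429641 = 7.2564

Answer: Price = 7.2564


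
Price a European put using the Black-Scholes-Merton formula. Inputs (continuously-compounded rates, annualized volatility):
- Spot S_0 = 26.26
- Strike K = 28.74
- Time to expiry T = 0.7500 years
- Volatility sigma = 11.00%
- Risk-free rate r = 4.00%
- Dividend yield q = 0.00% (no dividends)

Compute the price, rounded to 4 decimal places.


d1 = (ln(S/K) + (r - q + 0.5*sigma^2) * T) / (sigma * sqrt(T)) = -0.58475622
d2 = d1 - sigma * sqrt(T) = -0.68001902
exp(-rT) = 0.97044553; exp(-qT) = 1.00000000
P = K * exp(-rT) * N(-d2) - S_0 * exp(-qT) * N(-d1)
N(-d1) = 0.72064418; N(-d2) = 0.75175379
P = 28.7400 * 0.97044553 * 0.75175379 - 26.2600 * 1.00000000 * 0.72064418 = 2.0428

Answer: Price = 2.0428


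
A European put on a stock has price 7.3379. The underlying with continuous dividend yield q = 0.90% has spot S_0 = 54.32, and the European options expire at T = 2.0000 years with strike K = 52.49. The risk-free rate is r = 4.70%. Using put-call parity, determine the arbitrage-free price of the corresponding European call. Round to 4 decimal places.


Put-call parity: C - P = S_0 * exp(-qT) - K * exp(-rT).
S_0 * exp(-qT) = 54.3200 * 0.98216103 = 53.35098728
K * exp(-rT) = 52.4900 * 0.91028276 = 47.78074219
C = P + S*exp(-qT) - K*exp(-rT)
C = 7.3379 + 53.35098728 - 47.78074219 = 12.9081

Answer: Call price = 12.9081


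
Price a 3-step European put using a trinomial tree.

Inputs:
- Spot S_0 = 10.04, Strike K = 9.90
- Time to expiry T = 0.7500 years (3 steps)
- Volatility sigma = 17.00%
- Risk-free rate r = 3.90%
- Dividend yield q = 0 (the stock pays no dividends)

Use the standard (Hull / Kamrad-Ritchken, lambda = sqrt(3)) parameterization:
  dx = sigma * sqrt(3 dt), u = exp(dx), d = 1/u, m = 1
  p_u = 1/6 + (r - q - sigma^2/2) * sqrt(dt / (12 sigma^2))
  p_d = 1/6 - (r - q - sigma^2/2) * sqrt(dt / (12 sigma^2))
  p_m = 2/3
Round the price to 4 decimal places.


dt = T/N = 0.250000; dx = sigma*sqrt(3*dt) = 0.147224
u = exp(dx) = 1.158614; d = 1/u = 0.863100
p_u = 0.187511, p_m = 0.666667, p_d = 0.145823
Discount per step: exp(-r*dt) = 0.990297
Stock lattice S(k, j) with j the centered position index:
  k=0: S(0,+0) = 10.0400
  k=1: S(1,-1) = 8.6655; S(1,+0) = 10.0400; S(1,+1) = 11.6325
  k=2: S(2,-2) = 7.4792; S(2,-1) = 8.6655; S(2,+0) = 10.0400; S(2,+1) = 11.6325; S(2,+2) = 13.4776
  k=3: S(3,-3) = 6.4553; S(3,-2) = 7.4792; S(3,-1) = 8.6655; S(3,+0) = 10.0400; S(3,+1) = 11.6325; S(3,+2) = 13.4776; S(3,+3) = 15.6153
Terminal payoffs V(N, j) = max(K - S_T, 0):
  V(3,-3) = 3.444683; V(3,-2) = 2.420780; V(3,-1) = 1.234473; V(3,+0) = 0.000000; V(3,+1) = 0.000000; V(3,+2) = 0.000000; V(3,+3) = 0.000000
Backward induction: V(k, j) = exp(-r*dt) * [p_u * V(k+1, j+1) + p_m * V(k+1, j) + p_d * V(k+1, j-1)]
  V(2,-2) = exp(-r*dt) * [p_u*1.234473 + p_m*2.420780 + p_d*3.444683] = 2.324865
  V(2,-1) = exp(-r*dt) * [p_u*0.000000 + p_m*1.234473 + p_d*2.420780] = 1.164576
  V(2,+0) = exp(-r*dt) * [p_u*0.000000 + p_m*0.000000 + p_d*1.234473] = 0.178267
  V(2,+1) = exp(-r*dt) * [p_u*0.000000 + p_m*0.000000 + p_d*0.000000] = 0.000000
  V(2,+2) = exp(-r*dt) * [p_u*0.000000 + p_m*0.000000 + p_d*0.000000] = 0.000000
  V(1,-1) = exp(-r*dt) * [p_u*0.178267 + p_m*1.164576 + p_d*2.324865] = 1.137682
  V(1,+0) = exp(-r*dt) * [p_u*0.000000 + p_m*0.178267 + p_d*1.164576] = 0.285866
  V(1,+1) = exp(-r*dt) * [p_u*0.000000 + p_m*0.000000 + p_d*0.178267] = 0.025743
  V(0,+0) = exp(-r*dt) * [p_u*0.025743 + p_m*0.285866 + p_d*1.137682] = 0.357798

Answer: Price = V(0,0) = 0.3578


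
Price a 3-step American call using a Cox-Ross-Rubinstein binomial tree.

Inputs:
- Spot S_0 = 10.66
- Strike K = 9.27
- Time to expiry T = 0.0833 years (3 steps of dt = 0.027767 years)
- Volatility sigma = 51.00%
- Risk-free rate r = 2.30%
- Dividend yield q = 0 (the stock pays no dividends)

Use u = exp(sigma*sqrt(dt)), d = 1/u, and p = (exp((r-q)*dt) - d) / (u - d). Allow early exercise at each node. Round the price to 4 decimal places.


Answer: Price = V(0,0) = 1.5473

Derivation:
dt = T/N = 0.027767
u = exp(sigma*sqrt(dt)) = 1.088699; d = 1/u = 0.918528
p = (exp((r-q)*dt) - d) / (u - d) = 0.482521
Discount per step: exp(-r*dt) = 0.999362
Stock lattice S(k, i) with i counting down-moves:
  k=0: S(0,0) = 10.6600
  k=1: S(1,0) = 11.6055; S(1,1) = 9.7915
  k=2: S(2,0) = 12.6349; S(2,1) = 10.6600; S(2,2) = 8.9938
  k=3: S(3,0) = 13.7556; S(3,1) = 11.6055; S(3,2) = 9.7915; S(3,3) = 8.2610
Terminal payoffs V(N, i) = max(S_T - K, 0):
  V(3,0) = 4.485619; V(3,1) = 2.335527; V(3,2) = 0.521507; V(3,3) = 0.000000
Backward induction: V(k, i) = exp(-r*dt) * [p * V(k+1, i) + (1-p) * V(k+1, i+1)]; then take max(V_cont, immediate exercise) for American.
  V(2,0) = exp(-r*dt) * [p*4.485619 + (1-p)*2.335527] = 3.370838; exercise = 3.364920; V(2,0) = max -> 3.370838
  V(2,1) = exp(-r*dt) * [p*2.335527 + (1-p)*0.521507] = 1.395918; exercise = 1.390000; V(2,1) = max -> 1.395918
  V(2,2) = exp(-r*dt) * [p*0.521507 + (1-p)*0.000000] = 0.251478; exercise = 0.000000; V(2,2) = max -> 0.251478
  V(1,0) = exp(-r*dt) * [p*3.370838 + (1-p)*1.395918] = 2.347359; exercise = 2.335527; V(1,0) = max -> 2.347359
  V(1,1) = exp(-r*dt) * [p*1.395918 + (1-p)*0.251478] = 0.803181; exercise = 0.521507; V(1,1) = max -> 0.803181
  V(0,0) = exp(-r*dt) * [p*2.347359 + (1-p)*0.803181] = 1.547291; exercise = 1.390000; V(0,0) = max -> 1.547291


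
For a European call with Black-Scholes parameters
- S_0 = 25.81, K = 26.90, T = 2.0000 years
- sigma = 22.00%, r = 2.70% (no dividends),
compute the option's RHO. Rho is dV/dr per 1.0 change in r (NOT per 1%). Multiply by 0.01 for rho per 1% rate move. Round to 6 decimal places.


d1 = 0.1961762570; d2 = -0.1149507267
phi(d1) = 0.3913389968; exp(-qT) = 1.0000000000; exp(-rT) = 0.9474321065
N(d2) = 0.4542420887
Rho = K*T*exp(-rT)*N(d2) = 26.9000 * 2.0000 * 0.9474321065 * 0.4542420887 = 23.153558

Answer: Rho = 23.153558


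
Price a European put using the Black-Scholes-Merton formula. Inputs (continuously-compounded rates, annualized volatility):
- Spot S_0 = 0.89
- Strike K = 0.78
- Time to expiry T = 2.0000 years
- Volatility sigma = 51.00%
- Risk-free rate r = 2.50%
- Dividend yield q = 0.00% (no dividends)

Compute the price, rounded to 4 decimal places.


d1 = (ln(S/K) + (r - q + 0.5*sigma^2) * T) / (sigma * sqrt(T)) = 0.61286407
d2 = d1 - sigma * sqrt(T) = -0.10838485
exp(-rT) = 0.95122942; exp(-qT) = 1.00000000
P = K * exp(-rT) * N(-d2) - S_0 * exp(-qT) * N(-d1)
N(-d1) = 0.26998311; N(-d2) = 0.54315479
P = 0.7800 * 0.95122942 * 0.54315479 - 0.8900 * 1.00000000 * 0.26998311 = 0.1627

Answer: Price = 0.1627


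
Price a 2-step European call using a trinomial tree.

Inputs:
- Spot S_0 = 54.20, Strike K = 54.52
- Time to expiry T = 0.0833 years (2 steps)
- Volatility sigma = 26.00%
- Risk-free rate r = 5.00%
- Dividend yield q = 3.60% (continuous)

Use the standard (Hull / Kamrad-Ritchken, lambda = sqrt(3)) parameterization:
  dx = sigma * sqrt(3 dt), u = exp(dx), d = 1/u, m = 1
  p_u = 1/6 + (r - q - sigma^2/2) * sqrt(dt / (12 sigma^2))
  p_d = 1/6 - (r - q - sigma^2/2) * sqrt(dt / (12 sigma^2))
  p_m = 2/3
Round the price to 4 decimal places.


Answer: Price = V(0,0) = 1.3327

Derivation:
dt = T/N = 0.041650; dx = sigma*sqrt(3*dt) = 0.091905
u = exp(dx) = 1.096261; d = 1/u = 0.912191
p_u = 0.162180, p_m = 0.666667, p_d = 0.171153
Discount per step: exp(-r*dt) = 0.997920
Stock lattice S(k, j) with j the centered position index:
  k=0: S(0,+0) = 54.2000
  k=1: S(1,-1) = 49.4408; S(1,+0) = 54.2000; S(1,+1) = 59.4174
  k=2: S(2,-2) = 45.0994; S(2,-1) = 49.4408; S(2,+0) = 54.2000; S(2,+1) = 59.4174; S(2,+2) = 65.1369
Terminal payoffs V(N, j) = max(S_T - K, 0):
  V(2,-2) = 0.000000; V(2,-1) = 0.000000; V(2,+0) = 0.000000; V(2,+1) = 4.897358; V(2,+2) = 10.616945
Backward induction: V(k, j) = exp(-r*dt) * [p_u * V(k+1, j+1) + p_m * V(k+1, j) + p_d * V(k+1, j-1)]
  V(1,-1) = exp(-r*dt) * [p_u*0.000000 + p_m*0.000000 + p_d*0.000000] = 0.000000
  V(1,+0) = exp(-r*dt) * [p_u*4.897358 + p_m*0.000000 + p_d*0.000000] = 0.792602
  V(1,+1) = exp(-r*dt) * [p_u*10.616945 + p_m*4.897358 + p_d*0.000000] = 4.976389
  V(0,+0) = exp(-r*dt) * [p_u*4.976389 + p_m*0.792602 + p_d*0.000000] = 1.332695


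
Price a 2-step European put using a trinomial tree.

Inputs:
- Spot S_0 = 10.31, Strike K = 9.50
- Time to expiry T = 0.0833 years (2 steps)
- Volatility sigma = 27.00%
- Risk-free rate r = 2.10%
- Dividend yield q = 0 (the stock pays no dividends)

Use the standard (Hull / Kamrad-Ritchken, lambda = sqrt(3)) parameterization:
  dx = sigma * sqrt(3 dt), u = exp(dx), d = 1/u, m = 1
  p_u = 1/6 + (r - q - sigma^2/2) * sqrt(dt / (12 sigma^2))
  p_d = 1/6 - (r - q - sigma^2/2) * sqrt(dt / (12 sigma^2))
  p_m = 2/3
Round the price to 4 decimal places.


Answer: Price = V(0,0) = 0.0574

Derivation:
dt = T/N = 0.041650; dx = sigma*sqrt(3*dt) = 0.095440
u = exp(dx) = 1.100143; d = 1/u = 0.908973
p_u = 0.163295, p_m = 0.666667, p_d = 0.170038
Discount per step: exp(-r*dt) = 0.999126
Stock lattice S(k, j) with j the centered position index:
  k=0: S(0,+0) = 10.3100
  k=1: S(1,-1) = 9.3715; S(1,+0) = 10.3100; S(1,+1) = 11.3425
  k=2: S(2,-2) = 8.5184; S(2,-1) = 9.3715; S(2,+0) = 10.3100; S(2,+1) = 11.3425; S(2,+2) = 12.4783
Terminal payoffs V(N, j) = max(K - S_T, 0):
  V(2,-2) = 0.981556; V(2,-1) = 0.128492; V(2,+0) = 0.000000; V(2,+1) = 0.000000; V(2,+2) = 0.000000
Backward induction: V(k, j) = exp(-r*dt) * [p_u * V(k+1, j+1) + p_m * V(k+1, j) + p_d * V(k+1, j-1)]
  V(1,-1) = exp(-r*dt) * [p_u*0.000000 + p_m*0.128492 + p_d*0.981556] = 0.252343
  V(1,+0) = exp(-r*dt) * [p_u*0.000000 + p_m*0.000000 + p_d*0.128492] = 0.021829
  V(1,+1) = exp(-r*dt) * [p_u*0.000000 + p_m*0.000000 + p_d*0.000000] = 0.000000
  V(0,+0) = exp(-r*dt) * [p_u*0.000000 + p_m*0.021829 + p_d*0.252343] = 0.057411


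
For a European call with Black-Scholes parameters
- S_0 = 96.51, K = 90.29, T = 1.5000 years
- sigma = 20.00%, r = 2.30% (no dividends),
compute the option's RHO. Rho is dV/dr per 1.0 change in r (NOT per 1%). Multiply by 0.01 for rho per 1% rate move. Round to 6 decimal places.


d1 = 0.5352948221; d2 = 0.2903458478
phi(d1) = 0.3456914010; exp(-qT) = 1.0000000000; exp(-rT) = 0.9660883397
N(d2) = 0.6142241664
Rho = K*T*exp(-rT)*N(d2) = 90.2900 * 1.5000 * 0.9660883397 * 0.6142241664 = 80.366425

Answer: Rho = 80.366425


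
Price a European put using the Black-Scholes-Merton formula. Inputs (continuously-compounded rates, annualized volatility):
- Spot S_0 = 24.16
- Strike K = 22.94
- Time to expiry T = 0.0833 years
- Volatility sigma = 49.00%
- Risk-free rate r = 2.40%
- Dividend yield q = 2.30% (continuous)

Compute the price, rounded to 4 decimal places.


Answer: Price = 0.8033

Derivation:
d1 = (ln(S/K) + (r - q + 0.5*sigma^2) * T) / (sigma * sqrt(T)) = 0.43769355
d2 = d1 - sigma * sqrt(T) = 0.29627103
exp(-rT) = 0.99800280; exp(-qT) = 0.99808593
P = K * exp(-rT) * N(-d2) - S_0 * exp(-qT) * N(-d1)
N(-d1) = 0.33080422; N(-d2) = 0.38351155
P = 22.9400 * 0.99800280 * 0.38351155 - 24.1600 * 0.99808593 * 0.33080422 = 0.8033


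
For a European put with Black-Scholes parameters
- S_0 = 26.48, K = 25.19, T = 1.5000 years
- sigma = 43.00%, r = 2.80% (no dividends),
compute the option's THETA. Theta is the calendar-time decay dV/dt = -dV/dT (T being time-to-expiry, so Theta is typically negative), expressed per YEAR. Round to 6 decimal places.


Answer: Theta = -1.322860

Derivation:
d1 = 0.4379035236; d2 = -0.0887367711
phi(d1) = 0.3624682912; exp(-qT) = 1.0000000000; exp(-rT) = 0.9588697806
Theta = -S*exp(-qT)*phi(d1)*sigma/(2*sqrt(T)) + r*K*exp(-rT)*N(-d2) - q*S*exp(-qT)*N(-d1)
N(-d1) = 0.3307281106; N(-d2) = 0.5353544457; sqrt(T) = 1.2247448714
Term 1 = -26.4800 * 1.0000000000 * 0.3624682912 * 0.4300 / (2 * 1.2247448714) = -1.6849259986
Term 2 = 0.0280 * 25.1900 * 0.9588697806 * 0.5353544457 = 0.3620655832
Term 3 = 0 (no dividend yield, q = 0)
Theta = -1.6849259986 + (0.3620655832) + (0.0000000000) = -1.322860


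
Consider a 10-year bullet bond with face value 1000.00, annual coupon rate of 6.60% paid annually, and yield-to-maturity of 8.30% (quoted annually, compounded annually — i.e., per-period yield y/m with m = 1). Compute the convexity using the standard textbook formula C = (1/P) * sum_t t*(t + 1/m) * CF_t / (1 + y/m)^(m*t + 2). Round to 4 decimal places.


Answer: Convexity = 62.8714

Derivation:
Coupon per period c = face * coupon_rate / m = 66.000000
Periods per year m = 1; per-period yield y/m = 0.083000
Number of cashflows N = 10
Cashflows (t years, CF_t, discount factor 1/(1+y/m)^(m*t), PV):
  t = 1.0000: CF_t = 66.000000, DF = 0.923361, PV = 60.941828
  t = 2.0000: CF_t = 66.000000, DF = 0.852596, PV = 56.271310
  t = 3.0000: CF_t = 66.000000, DF = 0.787254, PV = 51.958735
  t = 4.0000: CF_t = 66.000000, DF = 0.726919, PV = 47.976671
  t = 5.0000: CF_t = 66.000000, DF = 0.671209, PV = 44.299788
  t = 6.0000: CF_t = 66.000000, DF = 0.619768, PV = 40.904698
  t = 7.0000: CF_t = 66.000000, DF = 0.572270, PV = 37.769805
  t = 8.0000: CF_t = 66.000000, DF = 0.528412, PV = 34.875166
  t = 9.0000: CF_t = 66.000000, DF = 0.487915, PV = 32.202369
  t = 10.0000: CF_t = 1066.000000, DF = 0.450521, PV = 480.255822
Price P = sum_t PV_t = 887.456192
Convexity numerator sum_t t*(t + 1/m) * CF_t / (1+y/m)^(m*t + 2):
  t = 1.0000: term = 103.917469
  t = 2.0000: term = 287.860025
  t = 3.0000: term = 531.597462
  t = 4.0000: term = 818.093970
  t = 5.0000: term = 1133.094141
  t = 6.0000: term = 1464.756969
  t = 7.0000: term = 1803.332679
  t = 8.0000: term = 2140.877736
  t = 9.0000: term = 2471.003850
  t = 10.0000: term = 45041.040052
Convexity = (1/P) * sum = 55795.574354 / 887.456192 = 62.871356


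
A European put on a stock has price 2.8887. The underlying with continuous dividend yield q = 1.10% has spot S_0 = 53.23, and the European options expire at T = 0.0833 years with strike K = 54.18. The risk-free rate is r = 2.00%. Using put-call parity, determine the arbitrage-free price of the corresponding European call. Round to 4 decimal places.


Answer: Call price = 1.9801

Derivation:
Put-call parity: C - P = S_0 * exp(-qT) - K * exp(-rT).
S_0 * exp(-qT) = 53.2300 * 0.99908412 = 53.18124769
K * exp(-rT) = 54.1800 * 0.99833539 = 54.08981127
C = P + S*exp(-qT) - K*exp(-rT)
C = 2.8887 + 53.18124769 - 54.08981127 = 1.9801


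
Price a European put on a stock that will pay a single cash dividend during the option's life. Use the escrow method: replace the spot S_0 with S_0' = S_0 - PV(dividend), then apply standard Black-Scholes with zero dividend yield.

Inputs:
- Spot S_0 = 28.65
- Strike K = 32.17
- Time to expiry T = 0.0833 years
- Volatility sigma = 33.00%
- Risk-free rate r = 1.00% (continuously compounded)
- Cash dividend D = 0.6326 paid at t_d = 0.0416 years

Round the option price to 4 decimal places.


PV(D) = D * exp(-r * t_d) = 0.6326 * 0.99958409 = 0.63233689
S_0' = S_0 - PV(D) = 28.6500 - 0.63233689 = 28.01766311
d1 = (ln(S_0'/K) + (r + sigma^2/2)*T) / (sigma*sqrt(T)) = -1.39463780
d2 = d1 - sigma*sqrt(T) = -1.48988154
exp(-rT) = 0.99916735
N(-d1) = 0.91843745; N(-d2) = 0.93187231
P = K * exp(-rT) * N(-d2) - S_0' * N(-d1) = 32.1700 * 0.99916735 * 0.93187231 - 28.01766311 * 0.91843745 = 4.2209

Answer: Price = 4.2209


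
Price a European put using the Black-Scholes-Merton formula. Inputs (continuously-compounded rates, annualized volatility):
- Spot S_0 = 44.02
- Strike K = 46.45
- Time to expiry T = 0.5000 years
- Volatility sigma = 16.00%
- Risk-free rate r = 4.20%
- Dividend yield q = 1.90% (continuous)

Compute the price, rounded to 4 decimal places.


d1 = (ln(S/K) + (r - q + 0.5*sigma^2) * T) / (sigma * sqrt(T)) = -0.31671657
d2 = d1 - sigma * sqrt(T) = -0.42985365
exp(-rT) = 0.97921896; exp(-qT) = 0.99054498
P = K * exp(-rT) * N(-d2) - S_0 * exp(-qT) * N(-d1)
N(-d1) = 0.62427066; N(-d2) = 0.66634895
P = 46.4500 * 0.97921896 * 0.66634895 - 44.0200 * 0.99054498 * 0.62427066 = 3.0881

Answer: Price = 3.0881


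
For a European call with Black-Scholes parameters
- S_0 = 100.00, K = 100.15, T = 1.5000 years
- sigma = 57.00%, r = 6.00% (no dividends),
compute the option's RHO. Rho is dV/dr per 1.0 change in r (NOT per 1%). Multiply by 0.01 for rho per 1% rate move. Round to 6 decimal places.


Answer: Rho = 56.572315

Derivation:
d1 = 0.4758257358; d2 = -0.2222788409
phi(d1) = 0.3562425006; exp(-qT) = 1.0000000000; exp(-rT) = 0.9139311853
N(d2) = 0.4120484113
Rho = K*T*exp(-rT)*N(d2) = 100.1500 * 1.5000 * 0.9139311853 * 0.4120484113 = 56.572315


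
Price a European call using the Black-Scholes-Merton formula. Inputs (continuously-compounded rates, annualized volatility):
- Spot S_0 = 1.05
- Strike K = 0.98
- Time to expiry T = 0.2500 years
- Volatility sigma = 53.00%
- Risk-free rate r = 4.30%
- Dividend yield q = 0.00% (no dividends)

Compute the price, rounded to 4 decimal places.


Answer: Price = 0.1514

Derivation:
d1 = (ln(S/K) + (r - q + 0.5*sigma^2) * T) / (sigma * sqrt(T)) = 0.43341650
d2 = d1 - sigma * sqrt(T) = 0.16841650
exp(-rT) = 0.98930757; exp(-qT) = 1.00000000
C = S_0 * exp(-qT) * N(d1) - K * exp(-rT) * N(d2)
N(d1) = 0.66764389; N(d2) = 0.56687218
C = 1.0500 * 1.00000000 * 0.66764389 - 0.9800 * 0.98930757 * 0.56687218 = 0.1514


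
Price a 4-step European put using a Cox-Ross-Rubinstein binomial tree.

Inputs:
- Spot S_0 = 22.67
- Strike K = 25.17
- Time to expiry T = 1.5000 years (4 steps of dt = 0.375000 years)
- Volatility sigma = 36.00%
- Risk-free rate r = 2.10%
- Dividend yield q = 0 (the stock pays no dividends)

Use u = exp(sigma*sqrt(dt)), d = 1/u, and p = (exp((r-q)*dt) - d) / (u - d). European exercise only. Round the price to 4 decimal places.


dt = T/N = 0.375000
u = exp(sigma*sqrt(dt)) = 1.246643; d = 1/u = 0.802154
p = (exp((r-q)*dt) - d) / (u - d) = 0.462896
Discount per step: exp(-r*dt) = 0.992156
Stock lattice S(k, i) with i counting down-moves:
  k=0: S(0,0) = 22.6700
  k=1: S(1,0) = 28.2614; S(1,1) = 18.1848
  k=2: S(2,0) = 35.2319; S(2,1) = 22.6700; S(2,2) = 14.5871
  k=3: S(3,0) = 43.9215; S(3,1) = 28.2614; S(3,2) = 18.1848; S(3,3) = 11.7011
  k=4: S(4,0) = 54.7545; S(4,1) = 35.2319; S(4,2) = 22.6700; S(4,3) = 14.5871; S(4,4) = 9.3861
Terminal payoffs V(N, i) = max(K - S_T, 0):
  V(4,0) = 0.000000; V(4,1) = 0.000000; V(4,2) = 2.500000; V(4,3) = 10.582948; V(4,4) = 15.783935
Backward induction: V(k, i) = exp(-r*dt) * [p * V(k+1, i) + (1-p) * V(k+1, i+1)].
  V(3,0) = exp(-r*dt) * [p*0.000000 + (1-p)*0.000000] = 0.000000
  V(3,1) = exp(-r*dt) * [p*0.000000 + (1-p)*2.500000] = 1.332228
  V(3,2) = exp(-r*dt) * [p*2.500000 + (1-p)*10.582948] = 6.787723
  V(3,3) = exp(-r*dt) * [p*10.582948 + (1-p)*15.783935] = 13.271495
  V(2,0) = exp(-r*dt) * [p*0.000000 + (1-p)*1.332228] = 0.709933
  V(2,1) = exp(-r*dt) * [p*1.332228 + (1-p)*6.787723] = 4.228964
  V(2,2) = exp(-r*dt) * [p*6.787723 + (1-p)*13.271495] = 10.189626
  V(1,0) = exp(-r*dt) * [p*0.709933 + (1-p)*4.228964] = 2.579625
  V(1,1) = exp(-r*dt) * [p*4.228964 + (1-p)*10.189626] = 7.372177
  V(0,0) = exp(-r*dt) * [p*2.579625 + (1-p)*7.372177] = 5.113300

Answer: Price = V(0,0) = 5.1133


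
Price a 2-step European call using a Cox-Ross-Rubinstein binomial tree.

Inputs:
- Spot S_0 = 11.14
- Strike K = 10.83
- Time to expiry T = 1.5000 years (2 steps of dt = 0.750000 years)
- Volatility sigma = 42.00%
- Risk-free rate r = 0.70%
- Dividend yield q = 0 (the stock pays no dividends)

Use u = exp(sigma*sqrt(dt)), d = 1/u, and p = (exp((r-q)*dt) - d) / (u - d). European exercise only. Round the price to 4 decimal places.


Answer: Price = V(0,0) = 2.2546

Derivation:
dt = T/N = 0.750000
u = exp(sigma*sqrt(dt)) = 1.438687; d = 1/u = 0.695078
p = (exp((r-q)*dt) - d) / (u - d) = 0.417136
Discount per step: exp(-r*dt) = 0.994764
Stock lattice S(k, i) with i counting down-moves:
  k=0: S(0,0) = 11.1400
  k=1: S(1,0) = 16.0270; S(1,1) = 7.7432
  k=2: S(2,0) = 23.0578; S(2,1) = 11.1400; S(2,2) = 5.3821
Terminal payoffs V(N, i) = max(S_T - K, 0):
  V(2,0) = 12.227788; V(2,1) = 0.310000; V(2,2) = 0.000000
Backward induction: V(k, i) = exp(-r*dt) * [p * V(k+1, i) + (1-p) * V(k+1, i+1)].
  V(1,0) = exp(-r*dt) * [p*12.227788 + (1-p)*0.310000] = 5.253678
  V(1,1) = exp(-r*dt) * [p*0.310000 + (1-p)*0.000000] = 0.128635
  V(0,0) = exp(-r*dt) * [p*5.253678 + (1-p)*0.128635] = 2.254605


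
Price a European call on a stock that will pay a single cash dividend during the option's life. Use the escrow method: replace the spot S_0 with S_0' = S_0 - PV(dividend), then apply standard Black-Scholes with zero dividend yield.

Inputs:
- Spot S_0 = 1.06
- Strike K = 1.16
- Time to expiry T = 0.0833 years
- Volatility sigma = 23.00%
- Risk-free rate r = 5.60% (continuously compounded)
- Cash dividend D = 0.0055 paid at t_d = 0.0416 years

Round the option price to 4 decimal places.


PV(D) = D * exp(-r * t_d) = 0.0055 * 0.99767311 = 0.00548720
S_0' = S_0 - PV(D) = 1.0600 - 0.00548720 = 1.05451280
d1 = (ln(S_0'/K) + (r + sigma^2/2)*T) / (sigma*sqrt(T)) = -1.33278693
d2 = d1 - sigma*sqrt(T) = -1.39916893
exp(-rT) = 0.99534606
N(d1) = 0.09130087; N(d2) = 0.08088117
C = S_0' * N(d1) - K * exp(-rT) * N(d2) = 1.05451280 * 0.09130087 - 1.1600 * 0.99534606 * 0.08088117 = 0.0029

Answer: Price = 0.0029


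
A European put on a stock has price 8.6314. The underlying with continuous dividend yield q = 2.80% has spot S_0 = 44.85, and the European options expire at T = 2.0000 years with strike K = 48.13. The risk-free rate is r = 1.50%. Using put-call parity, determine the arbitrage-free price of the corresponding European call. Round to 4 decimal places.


Answer: Call price = 4.3313

Derivation:
Put-call parity: C - P = S_0 * exp(-qT) - K * exp(-rT).
S_0 * exp(-qT) = 44.8500 * 0.94553914 = 42.40743024
K * exp(-rT) = 48.1300 * 0.97044553 = 46.70754353
C = P + S*exp(-qT) - K*exp(-rT)
C = 8.6314 + 42.40743024 - 46.70754353 = 4.3313


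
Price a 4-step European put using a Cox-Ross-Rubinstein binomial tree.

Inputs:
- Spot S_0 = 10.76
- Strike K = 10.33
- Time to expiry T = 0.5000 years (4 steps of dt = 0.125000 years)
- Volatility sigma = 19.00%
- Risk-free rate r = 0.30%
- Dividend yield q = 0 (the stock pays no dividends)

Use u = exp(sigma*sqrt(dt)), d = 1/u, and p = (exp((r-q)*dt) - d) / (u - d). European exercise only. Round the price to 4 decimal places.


dt = T/N = 0.125000
u = exp(sigma*sqrt(dt)) = 1.069483; d = 1/u = 0.935031
p = (exp((r-q)*dt) - d) / (u - d) = 0.486002
Discount per step: exp(-r*dt) = 0.999625
Stock lattice S(k, i) with i counting down-moves:
  k=0: S(0,0) = 10.7600
  k=1: S(1,0) = 11.5076; S(1,1) = 10.0609
  k=2: S(2,0) = 12.3072; S(2,1) = 10.7600; S(2,2) = 9.4073
  k=3: S(3,0) = 13.1624; S(3,1) = 11.5076; S(3,2) = 10.0609; S(3,3) = 8.7961
  k=4: S(4,0) = 14.0769; S(4,1) = 12.3072; S(4,2) = 10.7600; S(4,3) = 9.4073; S(4,4) = 8.2246
Terminal payoffs V(N, i) = max(K - S_T, 0):
  V(4,0) = 0.000000; V(4,1) = 0.000000; V(4,2) = 0.000000; V(4,3) = 0.922707; V(4,4) = 2.105356
Backward induction: V(k, i) = exp(-r*dt) * [p * V(k+1, i) + (1-p) * V(k+1, i+1)].
  V(3,0) = exp(-r*dt) * [p*0.000000 + (1-p)*0.000000] = 0.000000
  V(3,1) = exp(-r*dt) * [p*0.000000 + (1-p)*0.000000] = 0.000000
  V(3,2) = exp(-r*dt) * [p*0.000000 + (1-p)*0.922707] = 0.474091
  V(3,3) = exp(-r*dt) * [p*0.922707 + (1-p)*2.105356] = 1.530012
  V(2,0) = exp(-r*dt) * [p*0.000000 + (1-p)*0.000000] = 0.000000
  V(2,1) = exp(-r*dt) * [p*0.000000 + (1-p)*0.474091] = 0.243591
  V(2,2) = exp(-r*dt) * [p*0.474091 + (1-p)*1.530012] = 1.016451
  V(1,0) = exp(-r*dt) * [p*0.000000 + (1-p)*0.243591] = 0.125158
  V(1,1) = exp(-r*dt) * [p*0.243591 + (1-p)*1.016451] = 0.640599
  V(0,0) = exp(-r*dt) * [p*0.125158 + (1-p)*0.640599] = 0.389947

Answer: Price = V(0,0) = 0.3899


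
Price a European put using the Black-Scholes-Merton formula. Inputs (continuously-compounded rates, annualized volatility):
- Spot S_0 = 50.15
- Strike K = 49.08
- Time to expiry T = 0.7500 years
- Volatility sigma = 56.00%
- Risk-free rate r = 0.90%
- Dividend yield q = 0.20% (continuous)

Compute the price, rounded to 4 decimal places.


d1 = (ln(S/K) + (r - q + 0.5*sigma^2) * T) / (sigma * sqrt(T)) = 0.29778262
d2 = d1 - sigma * sqrt(T) = -0.18719161
exp(-rT) = 0.99327273; exp(-qT) = 0.99850112
P = K * exp(-rT) * N(-d2) - S_0 * exp(-qT) * N(-d1)
N(-d1) = 0.38293454; N(-d2) = 0.57424480
P = 49.0800 * 0.99327273 * 0.57424480 - 50.1500 * 0.99850112 * 0.38293454 = 8.8190

Answer: Price = 8.8190


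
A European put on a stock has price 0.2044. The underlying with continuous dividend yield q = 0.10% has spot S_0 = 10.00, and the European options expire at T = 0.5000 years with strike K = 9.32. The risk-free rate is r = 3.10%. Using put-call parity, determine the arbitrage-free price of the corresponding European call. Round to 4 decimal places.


Put-call parity: C - P = S_0 * exp(-qT) - K * exp(-rT).
S_0 * exp(-qT) = 10.0000 * 0.99950012 = 9.99500125
K * exp(-rT) = 9.3200 * 0.98461951 = 9.17665380
C = P + S*exp(-qT) - K*exp(-rT)
C = 0.2044 + 9.99500125 - 9.17665380 = 1.0227

Answer: Call price = 1.0227


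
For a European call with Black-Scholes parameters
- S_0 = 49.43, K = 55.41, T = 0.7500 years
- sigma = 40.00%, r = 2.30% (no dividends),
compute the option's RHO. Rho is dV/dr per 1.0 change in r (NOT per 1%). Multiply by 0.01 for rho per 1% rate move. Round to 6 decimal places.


d1 = -0.1066728395; d2 = -0.4530830010
phi(d1) = 0.3966789243; exp(-qT) = 1.0000000000; exp(-rT) = 0.9828979294
N(d2) = 0.3252444877
Rho = K*T*exp(-rT)*N(d2) = 55.4100 * 0.7500 * 0.9828979294 * 0.3252444877 = 13.285190

Answer: Rho = 13.285190


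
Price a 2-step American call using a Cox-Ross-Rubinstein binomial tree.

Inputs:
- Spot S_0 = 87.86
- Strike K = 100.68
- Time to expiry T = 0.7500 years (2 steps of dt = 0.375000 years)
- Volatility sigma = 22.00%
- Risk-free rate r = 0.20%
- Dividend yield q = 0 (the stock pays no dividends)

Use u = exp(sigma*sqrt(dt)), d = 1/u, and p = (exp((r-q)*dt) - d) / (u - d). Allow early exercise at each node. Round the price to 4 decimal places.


Answer: Price = V(0,0) = 3.1536

Derivation:
dt = T/N = 0.375000
u = exp(sigma*sqrt(dt)) = 1.144219; d = 1/u = 0.873959
p = (exp((r-q)*dt) - d) / (u - d) = 0.469147
Discount per step: exp(-r*dt) = 0.999250
Stock lattice S(k, i) with i counting down-moves:
  k=0: S(0,0) = 87.8600
  k=1: S(1,0) = 100.5310; S(1,1) = 76.7860
  k=2: S(2,0) = 115.0295; S(2,1) = 87.8600; S(2,2) = 67.1078
Terminal payoffs V(N, i) = max(S_T - K, 0):
  V(2,0) = 14.349488; V(2,1) = 0.000000; V(2,2) = 0.000000
Backward induction: V(k, i) = exp(-r*dt) * [p * V(k+1, i) + (1-p) * V(k+1, i+1)]; then take max(V_cont, immediate exercise) for American.
  V(1,0) = exp(-r*dt) * [p*14.349488 + (1-p)*0.000000] = 6.726965; exercise = 0.000000; V(1,0) = max -> 6.726965
  V(1,1) = exp(-r*dt) * [p*0.000000 + (1-p)*0.000000] = 0.000000; exercise = 0.000000; V(1,1) = max -> 0.000000
  V(0,0) = exp(-r*dt) * [p*6.726965 + (1-p)*0.000000] = 3.153566; exercise = 0.000000; V(0,0) = max -> 3.153566


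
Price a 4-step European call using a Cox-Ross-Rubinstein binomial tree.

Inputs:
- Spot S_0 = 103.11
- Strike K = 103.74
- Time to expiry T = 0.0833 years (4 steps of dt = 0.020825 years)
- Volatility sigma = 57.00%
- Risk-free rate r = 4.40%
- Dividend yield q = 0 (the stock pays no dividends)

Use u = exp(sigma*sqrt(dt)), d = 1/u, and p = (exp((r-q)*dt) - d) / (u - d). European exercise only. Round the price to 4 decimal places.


Answer: Price = V(0,0) = 6.3502

Derivation:
dt = T/N = 0.020825
u = exp(sigma*sqrt(dt)) = 1.085734; d = 1/u = 0.921036
p = (exp((r-q)*dt) - d) / (u - d) = 0.485014
Discount per step: exp(-r*dt) = 0.999084
Stock lattice S(k, i) with i counting down-moves:
  k=0: S(0,0) = 103.1100
  k=1: S(1,0) = 111.9500; S(1,1) = 94.9680
  k=2: S(2,0) = 121.5479; S(2,1) = 103.1100; S(2,2) = 87.4690
  k=3: S(3,0) = 131.9686; S(3,1) = 111.9500; S(3,2) = 94.9680; S(3,3) = 80.5621
  k=4: S(4,0) = 143.2828; S(4,1) = 121.5479; S(4,2) = 103.1100; S(4,3) = 87.4690; S(4,4) = 74.2006
Terminal payoffs V(N, i) = max(S_T - K, 0):
  V(4,0) = 39.542787; V(4,1) = 17.807884; V(4,2) = 0.000000; V(4,3) = 0.000000; V(4,4) = 0.000000
Backward induction: V(k, i) = exp(-r*dt) * [p * V(k+1, i) + (1-p) * V(k+1, i+1)].
  V(3,0) = exp(-r*dt) * [p*39.542787 + (1-p)*17.807884] = 28.323645
  V(3,1) = exp(-r*dt) * [p*17.807884 + (1-p)*0.000000] = 8.629157
  V(3,2) = exp(-r*dt) * [p*0.000000 + (1-p)*0.000000] = 0.000000
  V(3,3) = exp(-r*dt) * [p*0.000000 + (1-p)*0.000000] = 0.000000
  V(2,0) = exp(-r*dt) * [p*28.323645 + (1-p)*8.629157] = 18.164601
  V(2,1) = exp(-r*dt) * [p*8.629157 + (1-p)*0.000000] = 4.181426
  V(2,2) = exp(-r*dt) * [p*0.000000 + (1-p)*0.000000] = 0.000000
  V(1,0) = exp(-r*dt) * [p*18.164601 + (1-p)*4.181426] = 10.953416
  V(1,1) = exp(-r*dt) * [p*4.181426 + (1-p)*0.000000] = 2.026191
  V(0,0) = exp(-r*dt) * [p*10.953416 + (1-p)*2.026191] = 6.350196


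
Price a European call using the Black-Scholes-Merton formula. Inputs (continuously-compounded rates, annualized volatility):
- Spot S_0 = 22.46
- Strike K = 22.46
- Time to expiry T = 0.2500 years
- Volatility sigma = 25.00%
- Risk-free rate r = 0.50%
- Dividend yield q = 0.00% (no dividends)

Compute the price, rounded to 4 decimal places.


Answer: Price = 1.1327

Derivation:
d1 = (ln(S/K) + (r - q + 0.5*sigma^2) * T) / (sigma * sqrt(T)) = 0.07250000
d2 = d1 - sigma * sqrt(T) = -0.05250000
exp(-rT) = 0.99875078; exp(-qT) = 1.00000000
C = S_0 * exp(-qT) * N(d1) - K * exp(-rT) * N(d2)
N(d1) = 0.52889800; N(d2) = 0.47906515
C = 22.4600 * 1.00000000 * 0.52889800 - 22.4600 * 0.99875078 * 0.47906515 = 1.1327


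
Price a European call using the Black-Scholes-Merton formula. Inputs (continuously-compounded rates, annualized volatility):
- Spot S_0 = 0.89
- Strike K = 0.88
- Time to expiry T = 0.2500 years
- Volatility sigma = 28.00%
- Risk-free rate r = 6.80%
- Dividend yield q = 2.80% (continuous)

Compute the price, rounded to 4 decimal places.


d1 = (ln(S/K) + (r - q + 0.5*sigma^2) * T) / (sigma * sqrt(T)) = 0.22213968
d2 = d1 - sigma * sqrt(T) = 0.08213968
exp(-rT) = 0.98314368; exp(-qT) = 0.99302444
C = S_0 * exp(-qT) * N(d1) - K * exp(-rT) * N(d2)
N(d1) = 0.58789743; N(d2) = 0.53273218
C = 0.8900 * 0.99302444 * 0.58789743 - 0.8800 * 0.98314368 * 0.53273218 = 0.0587

Answer: Price = 0.0587


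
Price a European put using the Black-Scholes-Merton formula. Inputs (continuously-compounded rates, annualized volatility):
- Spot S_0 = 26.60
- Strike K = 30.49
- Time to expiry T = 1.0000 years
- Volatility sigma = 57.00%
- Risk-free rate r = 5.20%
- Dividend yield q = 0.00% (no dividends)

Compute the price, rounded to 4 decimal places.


Answer: Price = 7.4699

Derivation:
d1 = (ln(S/K) + (r - q + 0.5*sigma^2) * T) / (sigma * sqrt(T)) = 0.13677624
d2 = d1 - sigma * sqrt(T) = -0.43322376
exp(-rT) = 0.94932887; exp(-qT) = 1.00000000
P = K * exp(-rT) * N(-d2) - S_0 * exp(-qT) * N(-d1)
N(-d1) = 0.44560383; N(-d2) = 0.66757389
P = 30.4900 * 0.94932887 * 0.66757389 - 26.6000 * 1.00000000 * 0.44560383 = 7.4699


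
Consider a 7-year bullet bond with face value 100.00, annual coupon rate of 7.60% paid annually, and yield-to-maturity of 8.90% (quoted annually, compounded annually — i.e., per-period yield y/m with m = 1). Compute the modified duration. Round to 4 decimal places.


Coupon per period c = face * coupon_rate / m = 7.600000
Periods per year m = 1; per-period yield y/m = 0.089000
Number of cashflows N = 7
Cashflows (t years, CF_t, discount factor 1/(1+y/m)^(m*t), PV):
  t = 1.0000: CF_t = 7.600000, DF = 0.918274, PV = 6.978880
  t = 2.0000: CF_t = 7.600000, DF = 0.843226, PV = 6.408521
  t = 3.0000: CF_t = 7.600000, DF = 0.774313, PV = 5.884776
  t = 4.0000: CF_t = 7.600000, DF = 0.711031, PV = 5.403835
  t = 5.0000: CF_t = 7.600000, DF = 0.652921, PV = 4.962199
  t = 6.0000: CF_t = 7.600000, DF = 0.599560, PV = 4.556657
  t = 7.0000: CF_t = 107.600000, DF = 0.550560, PV = 59.240281
Price P = sum_t PV_t = 93.435150
First compute Macaulay numerator sum_t t * PV_t:
  t * PV_t at t = 1.0000: 6.978880
  t * PV_t at t = 2.0000: 12.817043
  t * PV_t at t = 3.0000: 17.654329
  t * PV_t at t = 4.0000: 21.615340
  t * PV_t at t = 5.0000: 24.810996
  t * PV_t at t = 6.0000: 27.339940
  t * PV_t at t = 7.0000: 414.681970
Macaulay duration D = 525.898497 / 93.435150 = 5.628487
Modified duration = D / (1 + y/m) = 5.628487 / (1 + 0.089000) = 5.168491

Answer: Modified duration = 5.1685


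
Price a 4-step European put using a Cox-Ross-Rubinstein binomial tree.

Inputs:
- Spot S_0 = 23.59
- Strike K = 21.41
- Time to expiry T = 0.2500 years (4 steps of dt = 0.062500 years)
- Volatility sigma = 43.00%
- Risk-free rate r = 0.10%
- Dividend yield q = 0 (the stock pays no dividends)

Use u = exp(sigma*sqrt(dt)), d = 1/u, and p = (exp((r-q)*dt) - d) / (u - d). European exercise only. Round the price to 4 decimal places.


dt = T/N = 0.062500
u = exp(sigma*sqrt(dt)) = 1.113491; d = 1/u = 0.898077
p = (exp((r-q)*dt) - d) / (u - d) = 0.473441
Discount per step: exp(-r*dt) = 0.999938
Stock lattice S(k, i) with i counting down-moves:
  k=0: S(0,0) = 23.5900
  k=1: S(1,0) = 26.2672; S(1,1) = 21.1856
  k=2: S(2,0) = 29.2483; S(2,1) = 23.5900; S(2,2) = 19.0263
  k=3: S(3,0) = 32.5678; S(3,1) = 26.2672; S(3,2) = 21.1856; S(3,3) = 17.0871
  k=4: S(4,0) = 36.2639; S(4,1) = 29.2483; S(4,2) = 23.5900; S(4,3) = 19.0263; S(4,4) = 15.3455
Terminal payoffs V(N, i) = max(K - S_T, 0):
  V(4,0) = 0.000000; V(4,1) = 0.000000; V(4,2) = 0.000000; V(4,3) = 2.383687; V(4,4) = 6.064490
Backward induction: V(k, i) = exp(-r*dt) * [p * V(k+1, i) + (1-p) * V(k+1, i+1)].
  V(3,0) = exp(-r*dt) * [p*0.000000 + (1-p)*0.000000] = 0.000000
  V(3,1) = exp(-r*dt) * [p*0.000000 + (1-p)*0.000000] = 0.000000
  V(3,2) = exp(-r*dt) * [p*0.000000 + (1-p)*2.383687] = 1.255074
  V(3,3) = exp(-r*dt) * [p*2.383687 + (1-p)*6.064490] = 4.321577
  V(2,0) = exp(-r*dt) * [p*0.000000 + (1-p)*0.000000] = 0.000000
  V(2,1) = exp(-r*dt) * [p*0.000000 + (1-p)*1.255074] = 0.660829
  V(2,2) = exp(-r*dt) * [p*1.255074 + (1-p)*4.321577] = 2.869589
  V(1,0) = exp(-r*dt) * [p*0.000000 + (1-p)*0.660829] = 0.347944
  V(1,1) = exp(-r*dt) * [p*0.660829 + (1-p)*2.869589] = 1.823758
  V(0,0) = exp(-r*dt) * [p*0.347944 + (1-p)*1.823758] = 1.124977

Answer: Price = V(0,0) = 1.1250


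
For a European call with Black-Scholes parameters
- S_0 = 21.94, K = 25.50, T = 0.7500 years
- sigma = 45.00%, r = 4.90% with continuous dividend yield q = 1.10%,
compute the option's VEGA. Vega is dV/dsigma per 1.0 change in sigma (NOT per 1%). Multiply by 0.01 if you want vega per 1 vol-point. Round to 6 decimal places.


Answer: Vega = 7.465833

Derivation:
d1 = -0.1178551451; d2 = -0.5075665768
phi(d1) = 0.3961812578; exp(-qT) = 0.9917839379; exp(-rT) = 0.9639170845
Vega = S * exp(-qT) * phi(d1) * sqrt(T) = 21.9400 * 0.9917839379 * 0.3961812578 * 0.8660254038 = 7.465833


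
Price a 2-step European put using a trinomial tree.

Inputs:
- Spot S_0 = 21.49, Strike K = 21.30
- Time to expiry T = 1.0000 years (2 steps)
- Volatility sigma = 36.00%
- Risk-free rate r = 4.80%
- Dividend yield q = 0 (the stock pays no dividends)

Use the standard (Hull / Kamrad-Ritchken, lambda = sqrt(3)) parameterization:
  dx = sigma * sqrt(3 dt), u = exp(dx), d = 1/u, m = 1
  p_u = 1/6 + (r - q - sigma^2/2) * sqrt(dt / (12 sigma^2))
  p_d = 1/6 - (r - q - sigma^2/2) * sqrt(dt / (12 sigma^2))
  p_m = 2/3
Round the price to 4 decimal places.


Answer: Price = V(0,0) = 2.0401

Derivation:
dt = T/N = 0.500000; dx = sigma*sqrt(3*dt) = 0.440908
u = exp(dx) = 1.554118; d = 1/u = 0.643452
p_u = 0.157141, p_m = 0.666667, p_d = 0.176192
Discount per step: exp(-r*dt) = 0.976286
Stock lattice S(k, j) with j the centered position index:
  k=0: S(0,+0) = 21.4900
  k=1: S(1,-1) = 13.8278; S(1,+0) = 21.4900; S(1,+1) = 33.3980
  k=2: S(2,-2) = 8.8975; S(2,-1) = 13.8278; S(2,+0) = 21.4900; S(2,+1) = 33.3980; S(2,+2) = 51.9044
Terminal payoffs V(N, j) = max(K - S_T, 0):
  V(2,-2) = 12.402491; V(2,-1) = 7.472221; V(2,+0) = 0.000000; V(2,+1) = 0.000000; V(2,+2) = 0.000000
Backward induction: V(k, j) = exp(-r*dt) * [p_u * V(k+1, j+1) + p_m * V(k+1, j) + p_d * V(k+1, j-1)]
  V(1,-1) = exp(-r*dt) * [p_u*0.000000 + p_m*7.472221 + p_d*12.402491] = 6.996752
  V(1,+0) = exp(-r*dt) * [p_u*0.000000 + p_m*0.000000 + p_d*7.472221] = 1.285328
  V(1,+1) = exp(-r*dt) * [p_u*0.000000 + p_m*0.000000 + p_d*0.000000] = 0.000000
  V(0,+0) = exp(-r*dt) * [p_u*0.000000 + p_m*1.285328 + p_d*6.996752] = 2.040106


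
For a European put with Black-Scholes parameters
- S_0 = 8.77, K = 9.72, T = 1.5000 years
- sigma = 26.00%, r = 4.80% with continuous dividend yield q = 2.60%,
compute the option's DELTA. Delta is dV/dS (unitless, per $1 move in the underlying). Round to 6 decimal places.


Answer: Delta = -0.503934

Derivation:
d1 = -0.0601343831; d2 = -0.3785680496
phi(d1) = 0.3982216157; exp(-qT) = 0.9617507091; exp(-rT) = 0.9305308958
N(-d1) = 0.5239756971
Delta = -exp(-qT) * N(-d1) = -0.9617507091 * 0.5239756971 = -0.503934


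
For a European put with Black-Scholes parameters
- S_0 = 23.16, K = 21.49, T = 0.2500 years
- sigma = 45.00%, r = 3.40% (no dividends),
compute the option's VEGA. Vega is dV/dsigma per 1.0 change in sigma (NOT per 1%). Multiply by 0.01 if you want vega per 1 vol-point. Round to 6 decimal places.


d1 = 0.4828952980; d2 = 0.2578952980
phi(d1) = 0.3550372847; exp(-qT) = 1.0000000000; exp(-rT) = 0.9915360229
Vega = S * exp(-qT) * phi(d1) * sqrt(T) = 23.1600 * 1.0000000000 * 0.3550372847 * 0.5000000000 = 4.111332

Answer: Vega = 4.111332


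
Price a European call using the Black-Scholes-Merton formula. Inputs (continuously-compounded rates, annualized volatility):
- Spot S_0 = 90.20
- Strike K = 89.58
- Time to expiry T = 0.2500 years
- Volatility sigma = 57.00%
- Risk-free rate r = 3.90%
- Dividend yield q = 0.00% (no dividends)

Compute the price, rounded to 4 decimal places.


Answer: Price = 10.8984

Derivation:
d1 = (ln(S/K) + (r - q + 0.5*sigma^2) * T) / (sigma * sqrt(T)) = 0.20091174
d2 = d1 - sigma * sqrt(T) = -0.08408826
exp(-rT) = 0.99029738; exp(-qT) = 1.00000000
C = S_0 * exp(-qT) * N(d1) - K * exp(-rT) * N(d2)
N(d1) = 0.57961621; N(d2) = 0.46649313
C = 90.2000 * 1.00000000 * 0.57961621 - 89.5800 * 0.99029738 * 0.46649313 = 10.8984
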